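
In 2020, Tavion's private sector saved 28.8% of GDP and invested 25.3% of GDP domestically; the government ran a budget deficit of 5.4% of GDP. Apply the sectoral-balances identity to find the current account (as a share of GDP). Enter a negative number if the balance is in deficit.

By the sectoral-balances identity, CA = (S_private - I) + (T - G).
Private balance = 28.8 - 25.3 = 3.5
Government balance (T - G) = -5.4
CA = 3.5 + (-5.4) = -1.9

-1.9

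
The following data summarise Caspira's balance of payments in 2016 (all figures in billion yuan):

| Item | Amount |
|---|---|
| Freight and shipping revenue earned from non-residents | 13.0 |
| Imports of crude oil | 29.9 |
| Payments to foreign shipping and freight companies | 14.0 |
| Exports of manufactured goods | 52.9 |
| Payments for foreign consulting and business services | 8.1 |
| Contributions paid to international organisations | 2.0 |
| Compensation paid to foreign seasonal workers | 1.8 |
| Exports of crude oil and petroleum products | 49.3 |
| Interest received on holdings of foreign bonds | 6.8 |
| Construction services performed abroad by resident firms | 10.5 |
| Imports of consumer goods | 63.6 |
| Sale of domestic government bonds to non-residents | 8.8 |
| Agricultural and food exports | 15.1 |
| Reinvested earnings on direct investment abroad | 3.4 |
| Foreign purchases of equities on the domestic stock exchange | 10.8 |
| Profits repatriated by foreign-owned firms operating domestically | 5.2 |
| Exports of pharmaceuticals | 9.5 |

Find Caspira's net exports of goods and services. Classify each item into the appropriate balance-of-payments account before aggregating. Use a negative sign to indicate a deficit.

34.7

Goods: 49.3 + 9.5 - 29.9 - 63.6 + 15.1 + 52.9 = 33.3
Services: 10.5 - 14.0 - 8.1 + 13.0 = 1.4
Trade balance = 33.3 + 1.4 = 34.7
(Excluded from the trade balance — secondary income: contributions paid to international organisations 2.0; primary income: compensation paid to foreign seasonal workers 1.8, interest received on holdings of foreign bonds 6.8, reinvested earnings on direct investment abroad 3.4, profits repatriated by foreign-owned firms operating domestically 5.2; financial account: sale of domestic government bonds to non-residents 8.8, foreign purchases of equities on the domestic stock exchange 10.8.)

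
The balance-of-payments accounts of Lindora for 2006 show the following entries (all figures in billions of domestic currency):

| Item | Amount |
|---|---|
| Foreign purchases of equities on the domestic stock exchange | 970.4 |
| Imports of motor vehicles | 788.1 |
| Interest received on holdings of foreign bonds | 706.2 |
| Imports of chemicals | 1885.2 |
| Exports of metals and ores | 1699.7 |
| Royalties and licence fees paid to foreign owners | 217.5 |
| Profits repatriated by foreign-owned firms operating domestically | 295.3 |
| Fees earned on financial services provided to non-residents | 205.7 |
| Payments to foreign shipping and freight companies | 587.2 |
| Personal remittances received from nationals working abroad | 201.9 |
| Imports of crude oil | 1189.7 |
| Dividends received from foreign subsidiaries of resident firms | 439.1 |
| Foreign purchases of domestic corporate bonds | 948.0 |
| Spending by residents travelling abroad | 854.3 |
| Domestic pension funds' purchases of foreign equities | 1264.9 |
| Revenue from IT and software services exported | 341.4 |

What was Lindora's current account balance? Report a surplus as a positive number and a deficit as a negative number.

Goods: 1699.7 - 1189.7 - 788.1 - 1885.2 = -2163.3
Services: -587.2 - 854.3 + 205.7 - 217.5 + 341.4 = -1111.9
Primary income: -295.3 + 706.2 + 439.1 = 850.0
Secondary income: 201.9
Current account = (-2163.3) + (-1111.9) + 850.0 + 201.9 = -2223.3
(Excluded from the current account — financial account: foreign purchases of equities on the domestic stock exchange 970.4, foreign purchases of domestic corporate bonds 948.0, domestic pension funds' purchases of foreign equities 1264.9.)

-2223.3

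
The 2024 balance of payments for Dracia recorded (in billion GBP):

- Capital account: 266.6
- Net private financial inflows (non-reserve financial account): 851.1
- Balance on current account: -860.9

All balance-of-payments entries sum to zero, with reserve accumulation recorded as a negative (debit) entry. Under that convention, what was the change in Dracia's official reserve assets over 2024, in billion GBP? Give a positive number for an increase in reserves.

Official reserve transactions balance = -((-860.9) + 266.6 + 851.1) = -256.8
An accumulation of reserves is recorded as a debit (negative entry), so the change in the stock of reserves is the negative of that balance.
Change in official reserves = -(-256.8) = 256.8

256.8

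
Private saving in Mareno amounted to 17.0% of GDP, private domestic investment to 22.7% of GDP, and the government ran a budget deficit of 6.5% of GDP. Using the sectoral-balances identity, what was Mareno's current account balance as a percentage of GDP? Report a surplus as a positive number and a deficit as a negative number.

By the sectoral-balances identity, CA = (S_private - I) + (T - G).
Private balance = 17.0 - 22.7 = -5.7
Government balance (T - G) = -6.5
CA = -5.7 + (-6.5) = -12.2

-12.2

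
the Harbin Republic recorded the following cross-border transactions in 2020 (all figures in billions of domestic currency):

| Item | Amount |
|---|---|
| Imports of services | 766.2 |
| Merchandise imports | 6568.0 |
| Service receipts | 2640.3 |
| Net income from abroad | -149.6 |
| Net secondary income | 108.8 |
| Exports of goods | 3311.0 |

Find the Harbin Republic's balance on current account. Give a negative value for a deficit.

-1423.7

Goods balance = 3311.0 - 6568.0 = -3257.0
Services balance = 2640.3 - 766.2 = 1874.1
Trade balance (goods + services) = -3257.0 + 1874.1 = -1382.9
Net primary income = -149.6
Net secondary income = 108.8
Current account = -1382.9 + (-149.6) + 108.8 = -1423.7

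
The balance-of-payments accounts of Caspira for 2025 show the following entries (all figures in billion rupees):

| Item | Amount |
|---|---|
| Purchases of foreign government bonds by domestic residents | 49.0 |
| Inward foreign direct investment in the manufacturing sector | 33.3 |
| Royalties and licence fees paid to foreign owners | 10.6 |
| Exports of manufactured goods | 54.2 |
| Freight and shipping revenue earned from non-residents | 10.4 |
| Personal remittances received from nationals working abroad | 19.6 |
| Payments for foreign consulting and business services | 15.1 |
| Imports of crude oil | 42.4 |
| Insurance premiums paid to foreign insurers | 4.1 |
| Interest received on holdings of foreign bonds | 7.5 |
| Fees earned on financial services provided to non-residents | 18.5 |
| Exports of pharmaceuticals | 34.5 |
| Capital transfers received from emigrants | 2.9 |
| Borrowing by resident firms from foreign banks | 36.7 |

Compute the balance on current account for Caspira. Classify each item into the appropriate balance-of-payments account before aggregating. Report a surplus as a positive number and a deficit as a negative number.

Goods: -42.4 + 34.5 + 54.2 = 46.3
Services: -15.1 - 4.1 + 18.5 + 10.4 - 10.6 = -0.9
Primary income: 7.5
Secondary income: 19.6
Current account = 46.3 + (-0.9) + 7.5 + 19.6 = 72.5
(Excluded from the current account — financial account: purchases of foreign government bonds by domestic residents 49.0, inward foreign direct investment in the manufacturing sector 33.3, borrowing by resident firms from foreign banks 36.7; capital account: capital transfers received from emigrants 2.9.)

72.5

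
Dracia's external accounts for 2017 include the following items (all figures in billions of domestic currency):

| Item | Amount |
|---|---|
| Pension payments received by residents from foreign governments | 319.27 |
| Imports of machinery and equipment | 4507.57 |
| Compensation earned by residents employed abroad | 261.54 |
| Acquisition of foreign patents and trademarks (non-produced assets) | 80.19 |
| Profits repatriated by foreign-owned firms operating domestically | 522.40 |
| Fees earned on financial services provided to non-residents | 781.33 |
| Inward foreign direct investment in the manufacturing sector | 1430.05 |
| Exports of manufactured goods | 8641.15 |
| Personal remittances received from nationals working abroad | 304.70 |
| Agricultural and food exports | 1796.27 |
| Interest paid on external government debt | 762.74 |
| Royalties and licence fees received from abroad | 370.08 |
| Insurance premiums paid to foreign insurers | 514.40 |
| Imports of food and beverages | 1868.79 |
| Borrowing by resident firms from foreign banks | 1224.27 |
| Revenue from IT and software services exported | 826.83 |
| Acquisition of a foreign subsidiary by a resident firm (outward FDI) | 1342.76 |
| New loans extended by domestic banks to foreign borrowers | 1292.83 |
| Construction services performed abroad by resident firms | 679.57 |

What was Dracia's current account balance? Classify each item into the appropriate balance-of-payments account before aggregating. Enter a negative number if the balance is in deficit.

Goods: 8641.15 - 4507.57 + 1796.27 - 1868.79 = 4061.06
Services: -514.40 + 781.33 + 826.83 + 679.57 + 370.08 = 2143.41
Primary income: 261.54 - 522.40 - 762.74 = -1023.60
Secondary income: 319.27 + 304.70 = 623.97
Current account = 4061.06 + 2143.41 + (-1023.60) + 623.97 = 5804.84
(Excluded from the current account — capital account: acquisition of foreign patents and trademarks (non-produced assets) 80.19; financial account: inward foreign direct investment in the manufacturing sector 1430.05, borrowing by resident firms from foreign banks 1224.27, acquisition of a foreign subsidiary by a resident firm (outward FDI) 1342.76, new loans extended by domestic banks to foreign borrowers 1292.83.)

5804.84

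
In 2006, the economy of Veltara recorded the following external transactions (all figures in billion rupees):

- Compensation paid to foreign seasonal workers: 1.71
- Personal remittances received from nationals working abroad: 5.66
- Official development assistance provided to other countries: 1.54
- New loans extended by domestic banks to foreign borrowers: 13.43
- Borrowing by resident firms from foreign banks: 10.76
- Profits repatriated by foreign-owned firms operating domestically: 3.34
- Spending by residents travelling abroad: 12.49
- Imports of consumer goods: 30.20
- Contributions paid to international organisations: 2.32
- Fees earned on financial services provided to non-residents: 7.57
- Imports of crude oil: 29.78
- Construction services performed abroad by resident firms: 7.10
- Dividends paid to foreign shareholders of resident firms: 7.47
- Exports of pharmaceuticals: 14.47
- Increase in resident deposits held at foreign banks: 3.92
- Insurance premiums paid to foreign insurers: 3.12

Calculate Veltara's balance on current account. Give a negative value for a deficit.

Goods: 14.47 - 30.20 - 29.78 = -45.51
Services: -12.49 - 3.12 + 7.10 + 7.57 = -0.94
Primary income: -3.34 - 7.47 - 1.71 = -12.52
Secondary income: -2.32 + 5.66 - 1.54 = 1.80
Current account = (-45.51) + (-0.94) + (-12.52) + 1.80 = -57.17
(Excluded from the current account — financial account: new loans extended by domestic banks to foreign borrowers 13.43, borrowing by resident firms from foreign banks 10.76, increase in resident deposits held at foreign banks 3.92.)

-57.17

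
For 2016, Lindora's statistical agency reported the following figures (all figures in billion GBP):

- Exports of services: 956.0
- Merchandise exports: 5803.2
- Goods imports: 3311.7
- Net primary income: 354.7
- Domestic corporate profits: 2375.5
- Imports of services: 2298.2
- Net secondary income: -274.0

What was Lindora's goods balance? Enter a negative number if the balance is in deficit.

2491.5

Goods balance = 5803.2 - 3311.7 = 2491.5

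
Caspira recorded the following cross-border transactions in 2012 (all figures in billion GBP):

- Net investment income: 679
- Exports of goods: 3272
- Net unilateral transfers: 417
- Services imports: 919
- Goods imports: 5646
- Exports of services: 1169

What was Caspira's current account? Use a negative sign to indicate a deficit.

Goods balance = 3272 - 5646 = -2374
Services balance = 1169 - 919 = 250
Trade balance (goods + services) = -2374 + 250 = -2124
Net primary income = 679
Net secondary income = 417
Current account = -2124 + 679 + 417 = -1028

-1028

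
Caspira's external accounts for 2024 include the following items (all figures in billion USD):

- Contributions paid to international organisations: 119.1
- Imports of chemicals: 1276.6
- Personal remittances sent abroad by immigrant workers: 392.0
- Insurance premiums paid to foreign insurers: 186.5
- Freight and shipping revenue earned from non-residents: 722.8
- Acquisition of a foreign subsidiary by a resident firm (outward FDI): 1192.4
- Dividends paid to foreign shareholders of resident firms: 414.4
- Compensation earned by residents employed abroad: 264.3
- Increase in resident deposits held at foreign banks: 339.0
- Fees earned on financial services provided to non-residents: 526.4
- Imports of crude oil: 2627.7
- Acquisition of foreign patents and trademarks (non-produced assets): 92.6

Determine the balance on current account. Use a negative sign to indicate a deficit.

-3502.8

Goods: -1276.6 - 2627.7 = -3904.3
Services: -186.5 + 722.8 + 526.4 = 1062.7
Primary income: 264.3 - 414.4 = -150.1
Secondary income: -392.0 - 119.1 = -511.1
Current account = (-3904.3) + 1062.7 + (-150.1) + (-511.1) = -3502.8
(Excluded from the current account — financial account: acquisition of a foreign subsidiary by a resident firm (outward FDI) 1192.4, increase in resident deposits held at foreign banks 339.0; capital account: acquisition of foreign patents and trademarks (non-produced assets) 92.6.)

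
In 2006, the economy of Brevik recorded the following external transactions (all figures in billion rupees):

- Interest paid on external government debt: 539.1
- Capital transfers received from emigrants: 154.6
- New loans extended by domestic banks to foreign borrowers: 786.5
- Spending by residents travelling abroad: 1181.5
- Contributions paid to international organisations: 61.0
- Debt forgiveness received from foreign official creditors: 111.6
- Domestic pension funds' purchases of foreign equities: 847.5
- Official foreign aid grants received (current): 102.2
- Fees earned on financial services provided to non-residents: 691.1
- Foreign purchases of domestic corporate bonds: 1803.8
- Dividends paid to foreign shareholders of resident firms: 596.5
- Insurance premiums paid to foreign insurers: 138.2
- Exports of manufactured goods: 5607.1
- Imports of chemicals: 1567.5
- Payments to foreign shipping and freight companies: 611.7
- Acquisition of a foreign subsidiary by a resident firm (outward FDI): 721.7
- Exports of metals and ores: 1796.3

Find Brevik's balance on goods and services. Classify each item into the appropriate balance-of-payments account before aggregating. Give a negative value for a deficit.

4595.6

Goods: -1567.5 + 5607.1 + 1796.3 = 5835.9
Services: -611.7 - 1181.5 - 138.2 + 691.1 = -1240.3
Trade balance = 5835.9 + (-1240.3) = 4595.6
(Excluded from the trade balance — primary income: interest paid on external government debt 539.1, dividends paid to foreign shareholders of resident firms 596.5; capital account: capital transfers received from emigrants 154.6, debt forgiveness received from foreign official creditors 111.6; financial account: new loans extended by domestic banks to foreign borrowers 786.5, domestic pension funds' purchases of foreign equities 847.5, foreign purchases of domestic corporate bonds 1803.8, acquisition of a foreign subsidiary by a resident firm (outward FDI) 721.7; secondary income: contributions paid to international organisations 61.0, official foreign aid grants received (current) 102.2.)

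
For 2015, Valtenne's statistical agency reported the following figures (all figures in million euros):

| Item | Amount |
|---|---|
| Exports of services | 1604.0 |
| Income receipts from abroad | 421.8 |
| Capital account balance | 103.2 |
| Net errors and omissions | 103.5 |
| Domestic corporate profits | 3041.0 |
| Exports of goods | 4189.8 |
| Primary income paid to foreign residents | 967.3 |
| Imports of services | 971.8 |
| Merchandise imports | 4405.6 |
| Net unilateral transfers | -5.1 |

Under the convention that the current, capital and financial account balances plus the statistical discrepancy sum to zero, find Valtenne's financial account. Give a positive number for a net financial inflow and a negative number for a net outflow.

Goods balance = 4189.8 - 4405.6 = -215.8
Services balance = 1604.0 - 971.8 = 632.2
Trade balance (goods + services) = -215.8 + 632.2 = 416.4
Net primary income = 421.8 - 967.3 = -545.5
Net secondary income = -5.1
Current account = 416.4 + (-545.5) + (-5.1) = -134.2
Financial account = -(-134.2 + 103.2 + 103.5) = -72.5

-72.5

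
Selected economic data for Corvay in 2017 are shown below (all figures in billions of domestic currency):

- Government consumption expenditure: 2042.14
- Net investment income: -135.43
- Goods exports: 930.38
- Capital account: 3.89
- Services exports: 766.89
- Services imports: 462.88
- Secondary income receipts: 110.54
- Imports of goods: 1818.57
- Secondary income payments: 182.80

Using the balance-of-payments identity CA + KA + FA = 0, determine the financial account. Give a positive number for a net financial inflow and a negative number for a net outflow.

Goods balance = 930.38 - 1818.57 = -888.19
Services balance = 766.89 - 462.88 = 304.01
Trade balance (goods + services) = -888.19 + 304.01 = -584.18
Net primary income = -135.43
Net secondary income = 110.54 - 182.80 = -72.26
Current account = -584.18 + (-135.43) + (-72.26) = -791.87
Financial account = -(-791.87 + 3.89) = 787.98

787.98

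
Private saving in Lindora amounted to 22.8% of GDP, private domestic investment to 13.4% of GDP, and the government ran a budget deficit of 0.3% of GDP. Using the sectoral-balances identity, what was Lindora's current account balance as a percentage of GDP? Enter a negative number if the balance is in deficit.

9.1

By the sectoral-balances identity, CA = (S_private - I) + (T - G).
Private balance = 22.8 - 13.4 = 9.4
Government balance (T - G) = -0.3
CA = 9.4 + (-0.3) = 9.1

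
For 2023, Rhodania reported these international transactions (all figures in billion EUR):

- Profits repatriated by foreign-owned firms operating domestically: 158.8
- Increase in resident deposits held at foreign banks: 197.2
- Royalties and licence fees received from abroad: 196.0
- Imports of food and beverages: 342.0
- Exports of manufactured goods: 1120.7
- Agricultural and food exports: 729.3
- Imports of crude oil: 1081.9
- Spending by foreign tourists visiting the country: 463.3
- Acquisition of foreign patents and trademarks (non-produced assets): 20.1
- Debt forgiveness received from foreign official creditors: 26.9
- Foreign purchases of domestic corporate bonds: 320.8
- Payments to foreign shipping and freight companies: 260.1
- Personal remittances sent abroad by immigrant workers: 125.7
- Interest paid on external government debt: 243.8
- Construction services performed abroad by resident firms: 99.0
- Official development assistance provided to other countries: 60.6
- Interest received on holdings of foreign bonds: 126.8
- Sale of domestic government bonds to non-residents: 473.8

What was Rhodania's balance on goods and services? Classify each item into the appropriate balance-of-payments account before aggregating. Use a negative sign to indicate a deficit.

Goods: 729.3 - 342.0 + 1120.7 - 1081.9 = 426.1
Services: -260.1 + 463.3 + 99.0 + 196.0 = 498.2
Trade balance = 426.1 + 498.2 = 924.3
(Excluded from the trade balance — primary income: profits repatriated by foreign-owned firms operating domestically 158.8, interest paid on external government debt 243.8, interest received on holdings of foreign bonds 126.8; financial account: increase in resident deposits held at foreign banks 197.2, foreign purchases of domestic corporate bonds 320.8, sale of domestic government bonds to non-residents 473.8; capital account: acquisition of foreign patents and trademarks (non-produced assets) 20.1, debt forgiveness received from foreign official creditors 26.9; secondary income: personal remittances sent abroad by immigrant workers 125.7, official development assistance provided to other countries 60.6.)

924.3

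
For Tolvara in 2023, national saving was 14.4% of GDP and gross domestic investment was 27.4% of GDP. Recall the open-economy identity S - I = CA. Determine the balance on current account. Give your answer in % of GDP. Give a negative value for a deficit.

-13.0

S - I = CA (net lending to the rest of the world).
CA = S - I = 14.4 - 27.4 = -13.0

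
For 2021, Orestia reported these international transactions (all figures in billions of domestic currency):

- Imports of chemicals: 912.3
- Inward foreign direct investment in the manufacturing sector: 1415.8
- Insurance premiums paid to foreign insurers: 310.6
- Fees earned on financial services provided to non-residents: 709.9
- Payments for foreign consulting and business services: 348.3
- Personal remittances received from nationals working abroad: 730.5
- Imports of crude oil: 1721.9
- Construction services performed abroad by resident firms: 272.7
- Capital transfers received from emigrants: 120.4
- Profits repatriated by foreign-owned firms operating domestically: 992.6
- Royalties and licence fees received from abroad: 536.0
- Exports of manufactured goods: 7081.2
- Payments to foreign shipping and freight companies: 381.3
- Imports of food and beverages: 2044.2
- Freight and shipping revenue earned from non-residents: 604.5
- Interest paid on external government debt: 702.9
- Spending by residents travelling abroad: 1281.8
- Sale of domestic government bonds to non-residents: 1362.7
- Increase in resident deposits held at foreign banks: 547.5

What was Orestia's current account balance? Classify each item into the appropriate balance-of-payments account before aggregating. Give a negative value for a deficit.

Goods: 7081.2 - 1721.9 - 912.3 - 2044.2 = 2402.8
Services: 709.9 + 272.7 - 381.3 + 536.0 - 348.3 - 310.6 + 604.5 - 1281.8 = -198.9
Primary income: -992.6 - 702.9 = -1695.5
Secondary income: 730.5
Current account = 2402.8 + (-198.9) + (-1695.5) + 730.5 = 1238.9
(Excluded from the current account — financial account: inward foreign direct investment in the manufacturing sector 1415.8, sale of domestic government bonds to non-residents 1362.7, increase in resident deposits held at foreign banks 547.5; capital account: capital transfers received from emigrants 120.4.)

1238.9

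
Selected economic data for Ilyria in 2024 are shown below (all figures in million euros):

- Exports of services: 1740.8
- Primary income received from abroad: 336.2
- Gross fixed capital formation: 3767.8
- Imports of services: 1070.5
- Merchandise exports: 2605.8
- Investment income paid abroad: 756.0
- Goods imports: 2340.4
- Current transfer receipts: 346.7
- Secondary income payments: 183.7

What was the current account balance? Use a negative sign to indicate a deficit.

678.9

Goods balance = 2605.8 - 2340.4 = 265.4
Services balance = 1740.8 - 1070.5 = 670.3
Trade balance (goods + services) = 265.4 + 670.3 = 935.7
Net primary income = 336.2 - 756.0 = -419.8
Net secondary income = 346.7 - 183.7 = 163.0
Current account = 935.7 + (-419.8) + 163.0 = 678.9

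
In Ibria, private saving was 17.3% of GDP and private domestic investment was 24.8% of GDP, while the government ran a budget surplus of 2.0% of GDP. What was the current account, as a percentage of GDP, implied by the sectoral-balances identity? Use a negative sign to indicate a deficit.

-5.5

By the sectoral-balances identity, CA = (S_private - I) + (T - G).
Private balance = 17.3 - 24.8 = -7.5
Government balance (T - G) = 2.0
CA = -7.5 + 2.0 = -5.5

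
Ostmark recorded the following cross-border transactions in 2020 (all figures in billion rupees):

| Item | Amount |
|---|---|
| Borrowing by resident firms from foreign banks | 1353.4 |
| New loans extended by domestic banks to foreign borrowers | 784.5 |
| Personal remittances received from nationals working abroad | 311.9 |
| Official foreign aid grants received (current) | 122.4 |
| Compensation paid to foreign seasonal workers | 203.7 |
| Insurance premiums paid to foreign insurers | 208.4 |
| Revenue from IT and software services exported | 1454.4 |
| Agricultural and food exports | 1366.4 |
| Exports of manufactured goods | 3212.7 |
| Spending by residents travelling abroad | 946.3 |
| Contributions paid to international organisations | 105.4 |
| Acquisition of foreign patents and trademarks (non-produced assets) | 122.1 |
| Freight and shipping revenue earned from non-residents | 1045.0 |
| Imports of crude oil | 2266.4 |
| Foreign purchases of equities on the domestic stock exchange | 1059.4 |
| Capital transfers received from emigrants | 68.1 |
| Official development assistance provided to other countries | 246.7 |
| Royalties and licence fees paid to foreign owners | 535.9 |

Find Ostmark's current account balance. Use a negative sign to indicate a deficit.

3000.0

Goods: 3212.7 + 1366.4 - 2266.4 = 2312.7
Services: 1454.4 - 535.9 - 946.3 + 1045.0 - 208.4 = 808.8
Primary income: -203.7
Secondary income: -246.7 + 311.9 + 122.4 - 105.4 = 82.2
Current account = 2312.7 + 808.8 + (-203.7) + 82.2 = 3000.0
(Excluded from the current account — financial account: borrowing by resident firms from foreign banks 1353.4, new loans extended by domestic banks to foreign borrowers 784.5, foreign purchases of equities on the domestic stock exchange 1059.4; capital account: acquisition of foreign patents and trademarks (non-produced assets) 122.1, capital transfers received from emigrants 68.1.)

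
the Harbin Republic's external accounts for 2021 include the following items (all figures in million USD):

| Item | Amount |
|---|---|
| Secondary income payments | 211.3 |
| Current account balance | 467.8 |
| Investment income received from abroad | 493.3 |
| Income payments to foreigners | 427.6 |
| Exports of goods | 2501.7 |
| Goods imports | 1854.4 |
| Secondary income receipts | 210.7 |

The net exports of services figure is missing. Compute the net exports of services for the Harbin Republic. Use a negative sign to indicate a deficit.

Current account = goods balance + services balance + net primary income + net secondary income
Sum of the known components = 712.4
Net exports of services = CA - (known components) = 467.8 - 712.4 = -244.6

-244.6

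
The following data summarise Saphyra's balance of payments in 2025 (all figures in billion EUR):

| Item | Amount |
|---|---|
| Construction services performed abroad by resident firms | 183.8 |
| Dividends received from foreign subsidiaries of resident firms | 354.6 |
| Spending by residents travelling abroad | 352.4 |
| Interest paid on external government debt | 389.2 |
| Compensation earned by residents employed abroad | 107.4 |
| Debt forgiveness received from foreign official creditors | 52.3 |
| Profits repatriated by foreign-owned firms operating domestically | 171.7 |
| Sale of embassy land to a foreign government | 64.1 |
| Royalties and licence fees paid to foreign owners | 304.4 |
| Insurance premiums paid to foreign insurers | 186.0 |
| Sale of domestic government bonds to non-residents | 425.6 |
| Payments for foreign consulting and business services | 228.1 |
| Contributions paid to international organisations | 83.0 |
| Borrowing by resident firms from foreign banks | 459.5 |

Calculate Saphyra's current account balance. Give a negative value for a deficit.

-1069.0

Services: -304.4 - 228.1 - 352.4 - 186.0 + 183.8 = -887.1
Primary income: -389.2 + 354.6 + 107.4 - 171.7 = -98.9
Secondary income: -83.0
Current account = (-887.1) + (-98.9) + (-83.0) = -1069.0
(Excluded from the current account — capital account: debt forgiveness received from foreign official creditors 52.3, sale of embassy land to a foreign government 64.1; financial account: sale of domestic government bonds to non-residents 425.6, borrowing by resident firms from foreign banks 459.5.)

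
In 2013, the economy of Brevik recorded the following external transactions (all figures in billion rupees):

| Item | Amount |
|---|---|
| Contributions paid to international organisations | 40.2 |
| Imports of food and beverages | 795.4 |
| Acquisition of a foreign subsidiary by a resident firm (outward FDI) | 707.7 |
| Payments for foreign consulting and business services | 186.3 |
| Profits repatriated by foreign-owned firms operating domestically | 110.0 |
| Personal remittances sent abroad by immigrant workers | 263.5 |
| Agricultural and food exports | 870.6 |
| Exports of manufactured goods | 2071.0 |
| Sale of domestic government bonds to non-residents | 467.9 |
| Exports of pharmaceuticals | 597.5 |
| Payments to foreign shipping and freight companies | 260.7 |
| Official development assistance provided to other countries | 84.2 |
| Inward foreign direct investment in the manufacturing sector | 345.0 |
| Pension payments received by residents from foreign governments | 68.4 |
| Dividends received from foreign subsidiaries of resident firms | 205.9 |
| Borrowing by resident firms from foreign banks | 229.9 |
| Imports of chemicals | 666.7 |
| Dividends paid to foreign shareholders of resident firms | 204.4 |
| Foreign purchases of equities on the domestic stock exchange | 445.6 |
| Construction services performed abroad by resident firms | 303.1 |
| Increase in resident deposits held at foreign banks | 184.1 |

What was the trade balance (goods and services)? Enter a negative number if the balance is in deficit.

1933.1

Goods: 870.6 + 597.5 - 666.7 + 2071.0 - 795.4 = 2077.0
Services: 303.1 - 186.3 - 260.7 = -143.9
Trade balance = 2077.0 + (-143.9) = 1933.1
(Excluded from the trade balance — secondary income: contributions paid to international organisations 40.2, personal remittances sent abroad by immigrant workers 263.5, official development assistance provided to other countries 84.2, pension payments received by residents from foreign governments 68.4; financial account: acquisition of a foreign subsidiary by a resident firm (outward FDI) 707.7, sale of domestic government bonds to non-residents 467.9, inward foreign direct investment in the manufacturing sector 345.0, borrowing by resident firms from foreign banks 229.9, foreign purchases of equities on the domestic stock exchange 445.6, increase in resident deposits held at foreign banks 184.1; primary income: profits repatriated by foreign-owned firms operating domestically 110.0, dividends received from foreign subsidiaries of resident firms 205.9, dividends paid to foreign shareholders of resident firms 204.4.)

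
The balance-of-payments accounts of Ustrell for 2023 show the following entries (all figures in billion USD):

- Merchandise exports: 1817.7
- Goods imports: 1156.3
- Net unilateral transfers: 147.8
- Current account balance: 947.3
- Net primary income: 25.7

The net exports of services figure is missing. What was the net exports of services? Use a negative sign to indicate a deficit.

Current account = goods balance + services balance + net primary income + net secondary income
Sum of the known components = 834.9
Net exports of services = CA - (known components) = 947.3 - 834.9 = 112.4

112.4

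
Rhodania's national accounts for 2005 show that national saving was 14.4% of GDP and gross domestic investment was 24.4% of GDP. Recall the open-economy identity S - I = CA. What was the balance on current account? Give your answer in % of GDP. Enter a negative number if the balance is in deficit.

-10.0

S - I = CA (net lending to the rest of the world).
CA = S - I = 14.4 - 24.4 = -10.0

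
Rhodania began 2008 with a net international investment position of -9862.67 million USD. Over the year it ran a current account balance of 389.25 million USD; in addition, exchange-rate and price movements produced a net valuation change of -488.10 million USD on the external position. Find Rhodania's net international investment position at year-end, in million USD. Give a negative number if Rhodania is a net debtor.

-9961.52

Change in NIIP = current account + net valuation change = 389.25 + (-488.10) = -98.85
End-of-year NIIP = -9862.67 + (-98.85) = -9961.52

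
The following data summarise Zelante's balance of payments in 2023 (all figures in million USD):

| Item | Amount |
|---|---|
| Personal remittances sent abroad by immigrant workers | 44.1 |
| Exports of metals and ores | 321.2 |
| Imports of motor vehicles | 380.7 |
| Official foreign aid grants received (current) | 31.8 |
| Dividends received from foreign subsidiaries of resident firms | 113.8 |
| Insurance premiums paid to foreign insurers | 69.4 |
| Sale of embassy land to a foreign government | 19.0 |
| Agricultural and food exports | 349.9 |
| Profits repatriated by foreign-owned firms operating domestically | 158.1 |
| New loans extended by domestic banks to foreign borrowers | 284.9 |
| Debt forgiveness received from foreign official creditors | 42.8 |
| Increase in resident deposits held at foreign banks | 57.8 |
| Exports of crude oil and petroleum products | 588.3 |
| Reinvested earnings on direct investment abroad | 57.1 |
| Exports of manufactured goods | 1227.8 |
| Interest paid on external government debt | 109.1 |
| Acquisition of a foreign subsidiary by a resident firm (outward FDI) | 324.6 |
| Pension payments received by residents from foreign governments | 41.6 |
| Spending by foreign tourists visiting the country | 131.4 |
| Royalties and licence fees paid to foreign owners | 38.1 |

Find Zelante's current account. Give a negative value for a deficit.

Goods: -380.7 + 349.9 + 588.3 + 1227.8 + 321.2 = 2106.5
Services: 131.4 - 38.1 - 69.4 = 23.9
Primary income: 113.8 - 158.1 - 109.1 + 57.1 = -96.3
Secondary income: 31.8 + 41.6 - 44.1 = 29.3
Current account = 2106.5 + 23.9 + (-96.3) + 29.3 = 2063.4
(Excluded from the current account — capital account: sale of embassy land to a foreign government 19.0, debt forgiveness received from foreign official creditors 42.8; financial account: new loans extended by domestic banks to foreign borrowers 284.9, increase in resident deposits held at foreign banks 57.8, acquisition of a foreign subsidiary by a resident firm (outward FDI) 324.6.)

2063.4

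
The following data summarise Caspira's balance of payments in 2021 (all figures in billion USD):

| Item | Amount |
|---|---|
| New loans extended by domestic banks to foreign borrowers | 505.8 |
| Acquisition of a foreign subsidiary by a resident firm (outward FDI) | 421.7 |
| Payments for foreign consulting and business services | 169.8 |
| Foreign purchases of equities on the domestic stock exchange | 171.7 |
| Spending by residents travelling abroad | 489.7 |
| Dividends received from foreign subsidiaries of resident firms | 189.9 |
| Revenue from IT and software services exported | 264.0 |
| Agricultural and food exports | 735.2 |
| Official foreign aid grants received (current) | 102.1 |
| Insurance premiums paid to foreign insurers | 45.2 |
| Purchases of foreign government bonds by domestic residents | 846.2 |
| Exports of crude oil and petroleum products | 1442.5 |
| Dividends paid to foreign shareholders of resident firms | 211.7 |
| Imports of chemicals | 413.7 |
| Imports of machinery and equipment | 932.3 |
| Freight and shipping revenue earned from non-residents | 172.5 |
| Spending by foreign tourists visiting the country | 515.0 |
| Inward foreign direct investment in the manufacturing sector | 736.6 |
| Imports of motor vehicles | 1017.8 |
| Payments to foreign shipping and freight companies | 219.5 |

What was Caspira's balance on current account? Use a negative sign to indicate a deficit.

Goods: -932.3 - 413.7 - 1017.8 + 735.2 + 1442.5 = -186.1
Services: -169.8 + 172.5 - 45.2 - 489.7 + 515.0 + 264.0 - 219.5 = 27.3
Primary income: -211.7 + 189.9 = -21.8
Secondary income: 102.1
Current account = (-186.1) + 27.3 + (-21.8) + 102.1 = -78.5
(Excluded from the current account — financial account: new loans extended by domestic banks to foreign borrowers 505.8, acquisition of a foreign subsidiary by a resident firm (outward FDI) 421.7, foreign purchases of equities on the domestic stock exchange 171.7, purchases of foreign government bonds by domestic residents 846.2, inward foreign direct investment in the manufacturing sector 736.6.)

-78.5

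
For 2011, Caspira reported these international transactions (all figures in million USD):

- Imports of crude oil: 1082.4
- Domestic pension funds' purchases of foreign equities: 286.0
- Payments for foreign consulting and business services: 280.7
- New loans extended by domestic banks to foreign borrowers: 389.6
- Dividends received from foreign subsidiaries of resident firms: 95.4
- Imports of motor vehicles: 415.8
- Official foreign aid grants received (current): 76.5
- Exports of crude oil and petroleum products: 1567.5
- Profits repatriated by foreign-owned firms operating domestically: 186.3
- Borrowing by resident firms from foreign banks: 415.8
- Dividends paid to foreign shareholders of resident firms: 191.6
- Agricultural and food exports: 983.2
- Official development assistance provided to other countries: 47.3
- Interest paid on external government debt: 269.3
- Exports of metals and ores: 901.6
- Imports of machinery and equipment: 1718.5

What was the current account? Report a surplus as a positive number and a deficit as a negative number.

-567.7

Goods: 983.2 + 1567.5 + 901.6 - 1082.4 - 1718.5 - 415.8 = 235.6
Services: -280.7
Primary income: -269.3 - 186.3 - 191.6 + 95.4 = -551.8
Secondary income: 76.5 - 47.3 = 29.2
Current account = 235.6 + (-280.7) + (-551.8) + 29.2 = -567.7
(Excluded from the current account — financial account: domestic pension funds' purchases of foreign equities 286.0, new loans extended by domestic banks to foreign borrowers 389.6, borrowing by resident firms from foreign banks 415.8.)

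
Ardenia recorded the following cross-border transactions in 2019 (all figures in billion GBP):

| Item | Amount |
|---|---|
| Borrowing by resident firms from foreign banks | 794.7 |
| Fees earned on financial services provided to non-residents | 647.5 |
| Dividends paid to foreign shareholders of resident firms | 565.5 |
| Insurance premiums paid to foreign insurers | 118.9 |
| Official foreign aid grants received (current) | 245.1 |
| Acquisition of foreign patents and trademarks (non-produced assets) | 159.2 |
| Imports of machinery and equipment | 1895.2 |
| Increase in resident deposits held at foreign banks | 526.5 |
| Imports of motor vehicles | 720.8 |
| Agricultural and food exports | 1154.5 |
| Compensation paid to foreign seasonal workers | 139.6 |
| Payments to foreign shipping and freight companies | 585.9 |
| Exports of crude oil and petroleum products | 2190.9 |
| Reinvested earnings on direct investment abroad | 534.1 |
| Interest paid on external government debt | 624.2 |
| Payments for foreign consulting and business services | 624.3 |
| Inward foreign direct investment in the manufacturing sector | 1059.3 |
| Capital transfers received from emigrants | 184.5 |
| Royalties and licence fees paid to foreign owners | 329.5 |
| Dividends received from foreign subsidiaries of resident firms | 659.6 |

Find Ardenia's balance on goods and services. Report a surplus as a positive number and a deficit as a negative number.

-281.7

Goods: 2190.9 + 1154.5 - 1895.2 - 720.8 = 729.4
Services: 647.5 - 585.9 - 329.5 - 118.9 - 624.3 = -1011.1
Trade balance = 729.4 + (-1011.1) = -281.7
(Excluded from the trade balance — financial account: borrowing by resident firms from foreign banks 794.7, increase in resident deposits held at foreign banks 526.5, inward foreign direct investment in the manufacturing sector 1059.3; primary income: dividends paid to foreign shareholders of resident firms 565.5, compensation paid to foreign seasonal workers 139.6, reinvested earnings on direct investment abroad 534.1, interest paid on external government debt 624.2, dividends received from foreign subsidiaries of resident firms 659.6; secondary income: official foreign aid grants received (current) 245.1; capital account: acquisition of foreign patents and trademarks (non-produced assets) 159.2, capital transfers received from emigrants 184.5.)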